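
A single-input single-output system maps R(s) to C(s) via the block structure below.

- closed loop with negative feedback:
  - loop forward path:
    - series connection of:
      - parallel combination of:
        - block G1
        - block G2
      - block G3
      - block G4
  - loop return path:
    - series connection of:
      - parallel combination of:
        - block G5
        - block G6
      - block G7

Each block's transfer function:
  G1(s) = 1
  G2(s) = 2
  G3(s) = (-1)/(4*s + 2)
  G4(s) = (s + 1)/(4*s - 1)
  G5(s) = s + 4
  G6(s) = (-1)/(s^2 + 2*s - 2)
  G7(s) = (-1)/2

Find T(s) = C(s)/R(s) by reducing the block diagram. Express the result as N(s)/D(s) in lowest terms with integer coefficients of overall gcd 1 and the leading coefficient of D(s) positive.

1. reduce the parallel group G1, G2 = 3
2. multiply (G1+G2), G3, G4 (series) = (-3*s - 3)/(16*s^2 + 4*s - 2)
3. reduce the parallel group G5, G6 = (s^3 + 6*s^2 + 6*s - 9)/(s^2 + 2*s - 2)
4. cascade (G5+G6), G7 = (-s^3 - 6*s^2 - 6*s + 9)/(2*s^2 + 4*s - 4)
5. close the feedback loop around ((G1+G2)*G3*G4), ((G5+G6)*G7) - this is the overall T(s), already in the required normalized form

Hence the answer: (-6*s^3 - 18*s^2 + 12)/(35*s^4 + 93*s^3 - 16*s^2 - 33*s - 19)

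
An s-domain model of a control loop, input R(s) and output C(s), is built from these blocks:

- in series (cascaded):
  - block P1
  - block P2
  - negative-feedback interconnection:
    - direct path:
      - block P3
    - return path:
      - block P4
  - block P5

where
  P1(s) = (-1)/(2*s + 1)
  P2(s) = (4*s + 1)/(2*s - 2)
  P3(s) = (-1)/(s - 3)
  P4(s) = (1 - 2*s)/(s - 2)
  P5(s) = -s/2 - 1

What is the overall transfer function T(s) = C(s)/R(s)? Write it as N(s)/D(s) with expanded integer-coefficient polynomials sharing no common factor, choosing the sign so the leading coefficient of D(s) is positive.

Step 1. feedback reduction of P3, P4 gives (2 - s)/(s^2 - 3*s + 5)
Step 2. reduce the series chain P1, P2, [P3/(1+P3*P4)], P5, which is the overall transfer function T(s) = C(s)/R(s) in lowest terms

Final answer: (-4*s^3 - s^2 + 16*s + 4)/(8*s^4 - 28*s^3 + 48*s^2 - 8*s - 20)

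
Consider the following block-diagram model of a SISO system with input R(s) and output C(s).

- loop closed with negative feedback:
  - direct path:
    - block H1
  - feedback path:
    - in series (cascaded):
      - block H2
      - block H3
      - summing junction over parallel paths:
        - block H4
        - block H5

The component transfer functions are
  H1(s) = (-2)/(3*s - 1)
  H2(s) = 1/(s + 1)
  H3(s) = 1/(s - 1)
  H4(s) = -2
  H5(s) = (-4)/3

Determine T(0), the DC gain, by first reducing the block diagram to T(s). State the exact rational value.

First reduce the diagram to T(s).

(1) add H4, H5 (parallel) = (-10)/3
(2) multiply H2, H3, (H4+H5) (series) = (-10)/(3*s^2 - 3)
(3) close the feedback loop around H1, (H2*H3*(H4+H5)) = (6 - 6*s^2)/(9*s^3 - 3*s^2 - 9*s + 23)
Evaluating the step-3 result (the overall T(s)) at s = 0 gives T(0) = 6/23.

Answer: 6/23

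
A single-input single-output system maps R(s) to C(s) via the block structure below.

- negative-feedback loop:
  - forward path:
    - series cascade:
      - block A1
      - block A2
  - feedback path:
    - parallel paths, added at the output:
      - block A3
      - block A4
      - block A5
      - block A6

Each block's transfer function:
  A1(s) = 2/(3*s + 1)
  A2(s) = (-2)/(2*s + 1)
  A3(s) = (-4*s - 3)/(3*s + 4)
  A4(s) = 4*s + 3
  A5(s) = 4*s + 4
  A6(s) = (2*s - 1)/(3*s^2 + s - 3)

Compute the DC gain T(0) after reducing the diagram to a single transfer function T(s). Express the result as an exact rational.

Answer: 3/19

Working:
1. multiply A1, A2 (series) gives (-4)/(6*s^2 + 5*s + 1)
2. parallel reduction of A3, A4, A5, A6 gives (72*s^4 + 171*s^3 + 58*s^2 - 117*s - 79)/(9*s^3 + 15*s^2 - 5*s - 12)
3. reduce the feedback loop with forward (A1*A2) and return (A3+A4+A5+A6) gives (-36*s^3 - 60*s^2 + 20*s + 48)/(54*s^5 - 153*s^4 - 630*s^3 - 314*s^2 + 403*s + 304)
Evaluating the step-3 result (the overall T(s)) at s = 0 gives T(0) = 48/304 = 3/19.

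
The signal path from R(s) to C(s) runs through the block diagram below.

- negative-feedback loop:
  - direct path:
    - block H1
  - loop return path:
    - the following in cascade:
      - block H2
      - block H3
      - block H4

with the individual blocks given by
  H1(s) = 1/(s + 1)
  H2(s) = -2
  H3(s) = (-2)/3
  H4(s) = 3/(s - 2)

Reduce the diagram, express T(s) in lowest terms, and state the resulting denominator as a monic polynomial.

First reduce the diagram to T(s).

(1) reduce the series chain H2, H3, H4 -> 4/(s - 2)
(2) close the feedback loop around H1, (H2*H3*H4) -> (s - 2)/(s^2 - s + 2)
The result of step 2 is T(s) in lowest terms. Its denominator already has leading coefficient 1, so it is monic as it stands.

Answer: s^2 - s + 2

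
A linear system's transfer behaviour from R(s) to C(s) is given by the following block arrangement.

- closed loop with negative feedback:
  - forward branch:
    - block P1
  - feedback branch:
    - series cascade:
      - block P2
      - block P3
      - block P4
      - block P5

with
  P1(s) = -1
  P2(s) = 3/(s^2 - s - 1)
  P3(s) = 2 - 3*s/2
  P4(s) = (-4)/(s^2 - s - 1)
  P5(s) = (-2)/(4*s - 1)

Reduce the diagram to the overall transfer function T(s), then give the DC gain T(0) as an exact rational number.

The answer is -1/49.

Reasoning:
Step 1: reduce the series chain P2, P3, P4, P5, giving (48 - 36*s)/(4*s^5 - 9*s^4 - 2*s^3 + 9*s^2 + 2*s - 1)
Step 2: close the feedback loop around P1, (P2*P3*P4*P5), giving (-4*s^5 + 9*s^4 + 2*s^3 - 9*s^2 - 2*s + 1)/(4*s^5 - 9*s^4 - 2*s^3 + 9*s^2 + 38*s - 49)
The step-2 result is T(s). Setting s = 0: T(0) = 1/(-49) = -1/49.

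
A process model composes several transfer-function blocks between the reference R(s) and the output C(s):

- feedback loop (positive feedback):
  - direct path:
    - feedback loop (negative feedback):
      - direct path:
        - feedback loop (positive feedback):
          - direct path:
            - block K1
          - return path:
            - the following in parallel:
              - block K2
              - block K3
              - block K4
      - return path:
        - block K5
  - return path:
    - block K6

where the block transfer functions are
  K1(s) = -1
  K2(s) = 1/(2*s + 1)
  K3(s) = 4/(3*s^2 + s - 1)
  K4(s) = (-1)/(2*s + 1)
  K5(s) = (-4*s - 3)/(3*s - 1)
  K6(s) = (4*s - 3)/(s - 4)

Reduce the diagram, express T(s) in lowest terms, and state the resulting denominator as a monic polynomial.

1. reduce the parallel group K2, K3, K4 -> 4/(3*s^2 + s - 1)
2. feedback reduction of K1, (K2+K3+K4) -> (-3*s^2 - s + 1)/(3*s^2 + s + 3)
3. reduce the feedback loop with forward [K1/(1-K1*(K2+K3+K4))] and return K5 -> (-9*s^3 + 4*s - 1)/(21*s^3 + 13*s^2 + 7*s - 6)
4. close the feedback loop around [[K1/(1-K1*(K2+K3+K4))]/(1+[K1/(1-K1*(K2+K3+K4))]*K5)], K6 -> (-9*s^4 + 36*s^3 + 4*s^2 - 17*s + 4)/(57*s^4 - 98*s^3 - 61*s^2 - 18*s + 21)
No further cancellation is possible in the step-4 result, so that is T(s). Its denominator becomes monic after dividing by the leading coefficient 57.

Final answer: s^4 - 98*s^3/57 - 61*s^2/57 - 6*s/19 + 7/19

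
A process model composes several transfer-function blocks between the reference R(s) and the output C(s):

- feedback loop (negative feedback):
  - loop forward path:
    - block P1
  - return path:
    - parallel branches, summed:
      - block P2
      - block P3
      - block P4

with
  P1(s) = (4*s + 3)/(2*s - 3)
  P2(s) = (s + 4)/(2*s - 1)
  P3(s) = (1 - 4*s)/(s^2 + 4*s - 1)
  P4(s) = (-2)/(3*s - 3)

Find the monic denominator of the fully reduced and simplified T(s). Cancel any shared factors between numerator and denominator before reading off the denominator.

First reduce the diagram to T(s).

Step 1. sum the parallel branches P2, P3, P4, giving (3*s^4 - 7*s^3 + 49*s^2 - 66*s + 13)/(6*s^4 + 15*s^3 - 39*s^2 + 21*s - 3)
Step 2. reduce the feedback loop with forward P1 and return (P2+P3+P4), giving (24*s^5 + 78*s^4 - 111*s^3 - 33*s^2 + 51*s - 9)/(24*s^5 - 7*s^4 + 52*s^3 + 42*s^2 - 215*s + 48)
No further cancellation is possible in the step-2 result, so that is T(s). Its denominator becomes monic after dividing by the leading coefficient 24.

Answer: s^5 - 7*s^4/24 + 13*s^3/6 + 7*s^2/4 - 215*s/24 + 2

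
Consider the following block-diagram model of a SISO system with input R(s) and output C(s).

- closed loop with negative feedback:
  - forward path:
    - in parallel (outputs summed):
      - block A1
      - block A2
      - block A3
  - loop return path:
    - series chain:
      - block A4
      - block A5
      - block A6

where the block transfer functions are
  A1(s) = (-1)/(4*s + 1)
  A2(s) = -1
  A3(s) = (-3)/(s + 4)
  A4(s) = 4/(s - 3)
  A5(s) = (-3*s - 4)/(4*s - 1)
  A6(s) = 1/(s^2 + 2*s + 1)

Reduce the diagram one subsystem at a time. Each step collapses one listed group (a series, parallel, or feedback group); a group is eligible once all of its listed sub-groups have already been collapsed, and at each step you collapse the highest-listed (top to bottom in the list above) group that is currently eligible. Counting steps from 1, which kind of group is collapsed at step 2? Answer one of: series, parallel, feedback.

The answer is series.

Reasoning:
(1) reduce the parallel group A1, A2, A3
(2) multiply A4, A5, A6 (series)
(3) close the feedback loop around (A1+A2+A3), (A4*A5*A6)
At step 2 the group reduced is series.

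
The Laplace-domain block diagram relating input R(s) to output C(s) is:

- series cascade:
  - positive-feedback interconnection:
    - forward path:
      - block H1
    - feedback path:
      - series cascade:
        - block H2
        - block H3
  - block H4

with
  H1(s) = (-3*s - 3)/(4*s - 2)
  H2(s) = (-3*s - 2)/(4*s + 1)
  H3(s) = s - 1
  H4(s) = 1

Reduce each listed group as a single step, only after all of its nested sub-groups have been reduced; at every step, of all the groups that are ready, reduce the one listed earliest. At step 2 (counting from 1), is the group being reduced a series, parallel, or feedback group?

[1] combine H2, H3 in series
[2] reduce the feedback loop with forward H1 and return (H2*H3)
[3] multiply [H1/(1-H1*(H2*H3))], H4 (series)
Step 2 collapses a feedback group.

Final answer: feedback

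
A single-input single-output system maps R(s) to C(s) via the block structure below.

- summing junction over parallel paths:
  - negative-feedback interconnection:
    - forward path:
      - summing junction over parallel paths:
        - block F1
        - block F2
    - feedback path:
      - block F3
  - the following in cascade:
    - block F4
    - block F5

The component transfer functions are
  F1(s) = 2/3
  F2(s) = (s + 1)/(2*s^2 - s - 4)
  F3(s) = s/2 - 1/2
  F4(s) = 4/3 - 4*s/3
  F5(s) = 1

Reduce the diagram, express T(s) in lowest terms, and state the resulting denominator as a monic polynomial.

First reduce the diagram to T(s).

Step 1. sum the parallel branches F1, F2; result (4*s^2 + s - 5)/(6*s^2 - 3*s - 12)
Step 2. reduce the feedback loop with forward (F1+F2) and return F3; result (8*s^2 + 2*s - 10)/(4*s^3 + 9*s^2 - 12*s - 19)
Step 3. reduce the series chain F4, F5; result 4/3 - 4*s/3
Step 4. add [(F1+F2)/(1+(F1+F2)*F3)], (F4*F5) (parallel); result (-16*s^4 - 20*s^3 + 108*s^2 + 34*s - 106)/(12*s^3 + 27*s^2 - 36*s - 57)
That last expression is T(s), already simplified. Scaling its denominator by 1/12 (the reciprocal of the leading coefficient) yields the monic denominator.

Answer: s^3 + 9*s^2/4 - 3*s - 19/4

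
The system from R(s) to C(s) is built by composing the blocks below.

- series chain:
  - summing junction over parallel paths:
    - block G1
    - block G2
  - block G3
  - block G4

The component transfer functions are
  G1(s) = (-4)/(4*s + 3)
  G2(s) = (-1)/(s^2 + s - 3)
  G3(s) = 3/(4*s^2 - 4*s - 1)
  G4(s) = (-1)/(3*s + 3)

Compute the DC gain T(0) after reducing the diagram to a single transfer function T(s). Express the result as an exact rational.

Answer: -1

Working:
Step 1: add G1, G2 (parallel) -> (-4*s^2 - 8*s + 9)/(4*s^3 + 7*s^2 - 9*s - 9)
Step 2: series reduction of (G1+G2), G3, G4 -> (4*s^2 + 8*s - 9)/(16*s^6 + 28*s^5 - 56*s^4 - 75*s^3 + 38*s^2 + 54*s + 9)
Step 2 gives the overall T(s). Then T(0) = -9/9 = -1.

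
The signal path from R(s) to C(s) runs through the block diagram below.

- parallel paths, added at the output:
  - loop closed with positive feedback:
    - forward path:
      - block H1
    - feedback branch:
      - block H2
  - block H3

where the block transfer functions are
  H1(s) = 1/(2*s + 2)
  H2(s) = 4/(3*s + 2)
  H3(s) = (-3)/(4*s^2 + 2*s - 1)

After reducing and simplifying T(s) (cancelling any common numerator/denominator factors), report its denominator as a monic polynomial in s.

Reducing step by step:

[1] apply the feedback formula to H1, H2 -> (3*s + 2)/(6*s^2 + 10*s)
[2] sum the parallel branches [H1/(1-H1*H2)], H3 -> (12*s^3 - 4*s^2 - 29*s - 2)/(24*s^4 + 52*s^3 + 14*s^2 - 10*s)
That last expression is T(s), already simplified. Scaling its denominator by 1/24 (the reciprocal of the leading coefficient) yields the monic denominator.

Answer: s^4 + 13*s^3/6 + 7*s^2/12 - 5*s/12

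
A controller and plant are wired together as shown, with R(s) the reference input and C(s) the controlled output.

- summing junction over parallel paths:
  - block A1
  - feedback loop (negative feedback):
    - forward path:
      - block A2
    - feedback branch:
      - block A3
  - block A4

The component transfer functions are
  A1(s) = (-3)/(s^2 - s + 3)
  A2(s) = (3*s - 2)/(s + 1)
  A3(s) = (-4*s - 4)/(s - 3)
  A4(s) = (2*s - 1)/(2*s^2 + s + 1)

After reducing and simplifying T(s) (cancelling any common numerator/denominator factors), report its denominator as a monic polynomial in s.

The answer is s^6 + s^5/22 + 25*s^4/11 + 63*s^3/22 + 15*s^2/22 + 4*s/11 - 15/22.

Reasoning:
(1) apply the feedback formula to A2, A3; result (-3*s^2 + 11*s - 6)/(11*s^2 + 6*s - 5)
(2) sum the parallel branches A1, [A2/(1+A2*A3)], A4; result (-6*s^6 + 47*s^5 - 128*s^4 + 46*s^3 - 20*s^2 - 35*s + 12)/(22*s^6 + s^5 + 50*s^4 + 63*s^3 + 15*s^2 + 8*s - 15)
That last expression is T(s), already simplified. Scaling its denominator by 1/22 (the reciprocal of the leading coefficient) yields the monic denominator.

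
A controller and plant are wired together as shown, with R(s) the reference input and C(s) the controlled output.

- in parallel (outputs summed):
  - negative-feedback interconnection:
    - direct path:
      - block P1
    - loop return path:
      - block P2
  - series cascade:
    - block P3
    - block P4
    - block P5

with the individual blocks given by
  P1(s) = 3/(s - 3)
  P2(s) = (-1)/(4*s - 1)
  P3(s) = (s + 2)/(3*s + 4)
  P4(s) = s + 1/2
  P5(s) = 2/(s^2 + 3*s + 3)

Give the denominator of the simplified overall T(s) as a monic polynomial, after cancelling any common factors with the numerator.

Answer: s^5 + 13*s^4/12 - 85*s^3/12 - 75*s^2/4 - 13*s

Working:
(1) close the feedback loop around P1, P2 gives (12*s - 3)/(4*s^2 - 13*s)
(2) series reduction of P3, P4, P5 gives (2*s^2 + 5*s + 2)/(3*s^3 + 13*s^2 + 21*s + 12)
(3) reduce the parallel group [P1/(1+P1*P2)], (P3*P4*P5) gives (44*s^4 + 141*s^3 + 156*s^2 + 55*s - 36)/(12*s^5 + 13*s^4 - 85*s^3 - 225*s^2 - 156*s)
No further cancellation is possible in the step-3 result, so that is T(s). Its denominator becomes monic after dividing by the leading coefficient 12.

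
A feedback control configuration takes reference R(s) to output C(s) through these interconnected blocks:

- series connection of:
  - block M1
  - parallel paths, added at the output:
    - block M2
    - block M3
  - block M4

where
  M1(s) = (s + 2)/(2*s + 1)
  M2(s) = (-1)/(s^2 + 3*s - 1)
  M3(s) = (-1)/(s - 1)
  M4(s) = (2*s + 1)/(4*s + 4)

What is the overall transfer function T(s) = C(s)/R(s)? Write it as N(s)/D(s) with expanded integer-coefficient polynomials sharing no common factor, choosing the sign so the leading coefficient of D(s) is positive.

[1] reduce the parallel group M2, M3 = (-s^2 - 4*s + 2)/(s^3 + 2*s^2 - 4*s + 1)
[2] combine M1, (M2+M3), M4 in series - this is the overall T(s), already in the required normalized form

Hence the answer: (-s^3 - 6*s^2 - 6*s + 4)/(4*s^4 + 12*s^3 - 8*s^2 - 12*s + 4)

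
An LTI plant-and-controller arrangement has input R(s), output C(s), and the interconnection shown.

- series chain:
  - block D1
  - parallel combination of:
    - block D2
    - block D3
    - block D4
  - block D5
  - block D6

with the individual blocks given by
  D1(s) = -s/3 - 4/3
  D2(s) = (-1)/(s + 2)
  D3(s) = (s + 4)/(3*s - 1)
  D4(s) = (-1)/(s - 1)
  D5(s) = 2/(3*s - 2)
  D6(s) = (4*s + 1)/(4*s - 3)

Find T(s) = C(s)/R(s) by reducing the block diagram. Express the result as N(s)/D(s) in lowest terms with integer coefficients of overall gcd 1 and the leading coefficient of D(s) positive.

1. combine D2, D3, D4 in parallel, giving (s^3 - s^2 + s - 7)/(3*s^3 + 2*s^2 - 7*s + 2)
2. series reduction of D1, (D2+D3+D4), D5, D6, which is the overall transfer function T(s) = C(s)/R(s) in lowest terms

Answer: (-8*s^5 - 26*s^4 + 18*s^3 + 30*s^2 + 230*s + 56)/(108*s^5 - 81*s^4 - 300*s^3 + 465*s^2 - 228*s + 36)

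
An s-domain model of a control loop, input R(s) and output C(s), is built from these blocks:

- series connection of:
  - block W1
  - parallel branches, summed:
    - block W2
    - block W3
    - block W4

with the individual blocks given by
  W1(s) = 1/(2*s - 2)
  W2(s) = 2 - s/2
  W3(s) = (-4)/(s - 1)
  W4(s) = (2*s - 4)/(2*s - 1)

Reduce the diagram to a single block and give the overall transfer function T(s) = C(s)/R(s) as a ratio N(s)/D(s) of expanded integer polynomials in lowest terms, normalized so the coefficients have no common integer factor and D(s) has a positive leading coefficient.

[1] reduce the parallel group W2, W3, W4, giving (-2*s^3 + 15*s^2 - 41*s + 20)/(4*s^2 - 6*s + 2)
[2] cascade W1, (W2+W3+W4) - this is the overall T(s), already in the required normalized form

Final answer: (-2*s^3 + 15*s^2 - 41*s + 20)/(8*s^3 - 20*s^2 + 16*s - 4)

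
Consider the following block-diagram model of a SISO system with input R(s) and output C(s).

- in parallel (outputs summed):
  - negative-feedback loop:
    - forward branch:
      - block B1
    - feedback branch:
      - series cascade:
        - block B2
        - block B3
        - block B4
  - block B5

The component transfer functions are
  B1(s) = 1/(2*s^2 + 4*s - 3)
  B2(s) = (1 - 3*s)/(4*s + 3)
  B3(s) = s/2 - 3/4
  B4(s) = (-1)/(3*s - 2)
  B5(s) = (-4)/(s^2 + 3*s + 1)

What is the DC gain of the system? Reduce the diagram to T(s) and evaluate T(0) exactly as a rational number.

First reduce the diagram to T(s).

(1) reduce the series chain B2, B3, B4 gives (6*s^2 - 11*s + 3)/(48*s^2 + 4*s - 24)
(2) close the feedback loop around B1, (B2*B3*B4) gives (48*s^2 + 4*s - 24)/(96*s^4 + 200*s^3 - 170*s^2 - 119*s + 75)
(3) combine [B1/(1+B1*(B2*B3*B4))], B5 in parallel gives (-336*s^4 - 652*s^3 + 716*s^2 + 408*s - 324)/(96*s^6 + 488*s^5 + 526*s^4 - 429*s^3 - 452*s^2 + 106*s + 75)
The step-3 result is T(s). Setting s = 0: T(0) = -324/75 = -108/25.

Answer: -108/25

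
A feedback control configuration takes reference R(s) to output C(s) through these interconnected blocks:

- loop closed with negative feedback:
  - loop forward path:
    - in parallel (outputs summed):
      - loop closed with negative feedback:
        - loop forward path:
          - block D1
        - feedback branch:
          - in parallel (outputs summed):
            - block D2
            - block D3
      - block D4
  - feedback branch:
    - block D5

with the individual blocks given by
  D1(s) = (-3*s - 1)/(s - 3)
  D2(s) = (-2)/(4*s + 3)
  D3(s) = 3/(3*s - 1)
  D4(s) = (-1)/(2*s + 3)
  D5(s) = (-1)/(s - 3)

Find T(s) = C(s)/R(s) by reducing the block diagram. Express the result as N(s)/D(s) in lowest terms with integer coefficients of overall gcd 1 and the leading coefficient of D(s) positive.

Step 1 - parallel reduction of D2, D3 gives (6*s + 11)/(12*s^2 + 5*s - 3)
Step 2 - close the feedback loop around D1, (D2+D3) gives (-36*s^3 - 27*s^2 + 4*s + 3)/(12*s^3 - 49*s^2 - 57*s - 2)
Step 3 - sum the parallel branches [D1/(1+D1*(D2+D3))], D4 gives (-72*s^4 - 174*s^3 - 24*s^2 + 75*s + 11)/(24*s^4 - 62*s^3 - 261*s^2 - 175*s - 6)
Step 4 - reduce the feedback loop with forward ([D1/(1+D1*(D2+D3))]+D4) and return D5: this yields T(s), and no further normalization is needed

Hence the answer: (-72*s^5 + 42*s^4 + 498*s^3 + 147*s^2 - 214*s - 33)/(24*s^5 - 62*s^4 + 99*s^3 + 632*s^2 + 444*s + 7)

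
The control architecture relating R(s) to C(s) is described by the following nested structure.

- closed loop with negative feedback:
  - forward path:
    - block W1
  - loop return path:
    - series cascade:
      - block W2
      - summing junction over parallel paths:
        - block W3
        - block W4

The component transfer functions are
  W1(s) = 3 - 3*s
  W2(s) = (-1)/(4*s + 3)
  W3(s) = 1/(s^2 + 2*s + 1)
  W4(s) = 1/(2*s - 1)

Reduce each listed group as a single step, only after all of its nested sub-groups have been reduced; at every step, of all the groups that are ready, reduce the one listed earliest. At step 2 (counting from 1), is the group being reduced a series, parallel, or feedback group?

(1) add W3, W4 (parallel)
(2) cascade W2, (W3+W4)
(3) collapse the loop (W1 forward, (W2*(W3+W4)) return)
The group at step 2 is a series group.

Therefore the answer is series.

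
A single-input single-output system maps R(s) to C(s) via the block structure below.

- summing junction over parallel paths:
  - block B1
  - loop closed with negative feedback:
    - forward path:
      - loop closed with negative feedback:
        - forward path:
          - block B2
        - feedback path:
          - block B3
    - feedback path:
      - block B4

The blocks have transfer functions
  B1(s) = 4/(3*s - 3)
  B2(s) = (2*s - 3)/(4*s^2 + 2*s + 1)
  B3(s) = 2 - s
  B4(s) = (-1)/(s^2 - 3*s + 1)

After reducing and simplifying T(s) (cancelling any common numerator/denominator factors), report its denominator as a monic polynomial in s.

Step 1 - reduce the feedback loop with forward B2 and return B3, giving (2*s - 3)/(2*s^2 + 9*s - 5)
Step 2 - collapse the loop ([B2/(1+B2*B3)] forward, B4 return), giving (2*s^3 - 9*s^2 + 11*s - 3)/(2*s^4 + 3*s^3 - 30*s^2 + 22*s - 2)
Step 3 - parallel reduction of B1, [[B2/(1+B2*B3)]/(1+[B2/(1+B2*B3)]*B4)], giving (14*s^4 - 21*s^3 - 60*s^2 + 46*s + 1)/(6*s^5 + 3*s^4 - 99*s^3 + 156*s^2 - 72*s + 6)
No further cancellation is possible in the step-3 result, so that is T(s). Its denominator becomes monic after dividing by the leading coefficient 6.

Hence the answer: s^5 + s^4/2 - 33*s^3/2 + 26*s^2 - 12*s + 1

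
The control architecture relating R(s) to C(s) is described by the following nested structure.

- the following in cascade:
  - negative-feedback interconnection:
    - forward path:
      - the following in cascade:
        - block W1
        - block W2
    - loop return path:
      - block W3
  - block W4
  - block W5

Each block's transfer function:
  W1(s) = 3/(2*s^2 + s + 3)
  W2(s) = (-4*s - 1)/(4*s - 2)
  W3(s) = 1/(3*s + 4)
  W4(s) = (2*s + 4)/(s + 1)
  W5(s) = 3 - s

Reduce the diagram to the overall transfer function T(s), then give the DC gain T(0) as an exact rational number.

Reducing step by step:

1. cascade W1, W2 = (-12*s - 3)/(8*s^3 + 10*s - 6)
2. reduce the feedback loop with forward (W1*W2) and return W3 = (-36*s^2 - 57*s - 12)/(24*s^4 + 32*s^3 + 30*s^2 + 10*s - 27)
3. multiply [(W1*W2)/(1+(W1*W2)*W3)], W4, W5 (series) = (72*s^4 + 42*s^3 - 522*s^2 - 708*s - 144)/(24*s^5 + 56*s^4 + 62*s^3 + 40*s^2 - 17*s - 27)
Evaluating the step-3 result (the overall T(s)) at s = 0 gives T(0) = -144/(-27) = 16/3.

Answer: 16/3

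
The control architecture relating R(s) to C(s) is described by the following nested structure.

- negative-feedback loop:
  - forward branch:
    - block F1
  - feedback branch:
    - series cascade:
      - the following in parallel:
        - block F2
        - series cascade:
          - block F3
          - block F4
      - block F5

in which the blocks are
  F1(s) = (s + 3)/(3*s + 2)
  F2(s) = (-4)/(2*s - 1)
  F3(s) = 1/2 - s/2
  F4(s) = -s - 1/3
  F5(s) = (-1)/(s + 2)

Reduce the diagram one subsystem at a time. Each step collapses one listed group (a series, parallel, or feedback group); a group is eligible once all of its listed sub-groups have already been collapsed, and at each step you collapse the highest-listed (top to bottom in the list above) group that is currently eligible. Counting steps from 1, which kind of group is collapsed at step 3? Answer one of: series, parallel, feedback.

Step 1. multiply F3, F4 (series)
Step 2. parallel reduction of F2, (F3*F4)
Step 3. reduce the series chain (F2+(F3*F4)), F5
Step 4. feedback reduction of F1, ((F2+(F3*F4))*F5)
The group at step 3 is a series group.

Hence the answer: series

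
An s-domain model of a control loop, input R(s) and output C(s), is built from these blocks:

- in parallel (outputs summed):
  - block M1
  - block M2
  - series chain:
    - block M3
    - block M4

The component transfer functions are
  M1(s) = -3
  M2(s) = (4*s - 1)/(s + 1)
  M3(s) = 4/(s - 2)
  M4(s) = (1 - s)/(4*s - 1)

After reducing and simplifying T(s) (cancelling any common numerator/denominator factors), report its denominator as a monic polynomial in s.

Answer: s^3 - 5*s^2/4 - 7*s/4 + 1/2

Working:
1. combine M3, M4 in series, giving (4 - 4*s)/(4*s^2 - 9*s + 2)
2. parallel reduction of M1, M2, (M3*M4), giving (4*s^3 - 29*s^2 + 38*s - 4)/(4*s^3 - 5*s^2 - 7*s + 2)
T(s) is the step-2 result (common factors already cancelled). Leading coefficient of the denominator: 4. Divide through by 4 for the monic polynomial.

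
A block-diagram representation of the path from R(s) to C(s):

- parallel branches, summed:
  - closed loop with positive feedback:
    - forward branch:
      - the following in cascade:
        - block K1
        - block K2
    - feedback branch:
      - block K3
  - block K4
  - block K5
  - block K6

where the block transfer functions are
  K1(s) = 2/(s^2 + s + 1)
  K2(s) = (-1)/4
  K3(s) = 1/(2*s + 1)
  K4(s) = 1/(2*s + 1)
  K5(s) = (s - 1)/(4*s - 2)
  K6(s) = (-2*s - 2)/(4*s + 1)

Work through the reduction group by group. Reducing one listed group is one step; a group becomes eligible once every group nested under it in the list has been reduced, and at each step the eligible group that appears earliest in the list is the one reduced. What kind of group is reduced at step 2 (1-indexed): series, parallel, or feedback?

Step 1 - cascade K1, K2
Step 2 - collapse the loop ((K1*K2) forward, K3 return)
Step 3 - sum the parallel branches [(K1*K2)/(1-(K1*K2)*K3)], K4, K5, K6
So the answer for step 2 is feedback.

Therefore the answer is feedback.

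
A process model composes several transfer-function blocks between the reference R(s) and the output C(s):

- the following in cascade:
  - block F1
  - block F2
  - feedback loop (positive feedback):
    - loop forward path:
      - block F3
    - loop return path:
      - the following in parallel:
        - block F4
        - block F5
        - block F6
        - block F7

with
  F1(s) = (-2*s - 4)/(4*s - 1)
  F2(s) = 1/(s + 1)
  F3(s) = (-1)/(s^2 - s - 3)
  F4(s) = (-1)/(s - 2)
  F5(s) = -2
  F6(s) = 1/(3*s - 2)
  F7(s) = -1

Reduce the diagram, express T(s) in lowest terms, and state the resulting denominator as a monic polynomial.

First reduce the diagram to T(s).

(1) combine F4, F5, F6, F7 in parallel = (-9*s^2 + 22*s - 12)/(3*s^2 - 8*s + 4)
(2) close the feedback loop around F3, (F4+F5+F6+F7) = (-3*s^2 + 8*s - 4)/(3*s^4 - 11*s^3 - 6*s^2 + 42*s - 24)
(3) cascade F1, F2, [F3/(1-F3*(F4+F5+F6+F7))] = (6*s^3 - 4*s^2 - 24*s + 16)/(12*s^6 - 35*s^5 - 60*s^4 + 161*s^3 + 36*s^2 - 114*s + 24)
No further cancellation is possible in the step-3 result, so that is T(s). Its denominator becomes monic after dividing by the leading coefficient 12.

Answer: s^6 - 35*s^5/12 - 5*s^4 + 161*s^3/12 + 3*s^2 - 19*s/2 + 2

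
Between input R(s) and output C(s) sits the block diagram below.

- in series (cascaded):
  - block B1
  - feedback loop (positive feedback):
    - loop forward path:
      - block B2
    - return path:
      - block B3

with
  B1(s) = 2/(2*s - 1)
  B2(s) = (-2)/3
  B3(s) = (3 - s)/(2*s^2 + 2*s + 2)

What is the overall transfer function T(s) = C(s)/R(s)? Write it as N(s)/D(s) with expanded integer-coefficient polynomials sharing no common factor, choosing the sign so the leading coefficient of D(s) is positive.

Step 1 - collapse the loop (B2 forward, B3 return) gives (-2*s^2 - 2*s - 2)/(3*s^2 + 2*s + 6)
Step 2 - combine B1, [B2/(1-B2*B3)] in series, which is the overall transfer function T(s) = C(s)/R(s) in lowest terms

Hence the answer: (-4*s^2 - 4*s - 4)/(6*s^3 + s^2 + 10*s - 6)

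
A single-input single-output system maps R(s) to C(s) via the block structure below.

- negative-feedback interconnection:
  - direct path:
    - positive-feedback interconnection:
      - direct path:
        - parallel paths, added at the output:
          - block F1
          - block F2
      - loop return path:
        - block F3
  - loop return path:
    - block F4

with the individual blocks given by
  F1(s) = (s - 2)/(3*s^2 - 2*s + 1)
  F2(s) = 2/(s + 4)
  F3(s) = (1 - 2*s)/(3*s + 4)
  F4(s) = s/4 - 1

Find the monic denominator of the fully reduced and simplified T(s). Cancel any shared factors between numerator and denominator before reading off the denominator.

Answer: s^4 + 54*s^3/19 - 82*s^2/57 - 8*s/19 + 184/57

Working:
[1] reduce the parallel group F1, F2 -> (7*s^2 - 2*s - 6)/(3*s^3 + 10*s^2 - 7*s + 4)
[2] feedback reduction of (F1+F2), F3 -> (21*s^3 + 22*s^2 - 26*s - 24)/(9*s^4 + 56*s^3 + 8*s^2 - 26*s + 22)
[3] apply the feedback formula to [(F1+F2)/(1-(F1+F2)*F3)], F4 -> (84*s^3 + 88*s^2 - 104*s - 96)/(57*s^4 + 162*s^3 - 82*s^2 - 24*s + 184)
T(s) is the step-3 result (common factors already cancelled). Leading coefficient of the denominator: 57. Divide through by 57 for the monic polynomial.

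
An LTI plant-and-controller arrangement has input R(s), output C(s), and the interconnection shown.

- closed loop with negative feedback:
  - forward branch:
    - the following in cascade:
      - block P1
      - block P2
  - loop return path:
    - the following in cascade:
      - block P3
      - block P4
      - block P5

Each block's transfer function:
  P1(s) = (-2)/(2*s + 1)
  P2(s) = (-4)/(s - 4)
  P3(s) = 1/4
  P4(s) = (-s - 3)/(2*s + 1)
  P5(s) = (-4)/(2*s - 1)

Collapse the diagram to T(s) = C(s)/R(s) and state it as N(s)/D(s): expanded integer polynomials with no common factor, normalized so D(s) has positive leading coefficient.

Step 1. series reduction of P1, P2 -> 8/(2*s^2 - 7*s - 4)
Step 2. cascade P3, P4, P5 -> (s + 3)/(4*s^2 - 1)
Step 3. reduce the feedback loop with forward (P1*P2) and return (P3*P4*P5), giving the overall T(s)

Answer: (32*s^2 - 8)/(8*s^4 - 28*s^3 - 18*s^2 + 15*s + 28)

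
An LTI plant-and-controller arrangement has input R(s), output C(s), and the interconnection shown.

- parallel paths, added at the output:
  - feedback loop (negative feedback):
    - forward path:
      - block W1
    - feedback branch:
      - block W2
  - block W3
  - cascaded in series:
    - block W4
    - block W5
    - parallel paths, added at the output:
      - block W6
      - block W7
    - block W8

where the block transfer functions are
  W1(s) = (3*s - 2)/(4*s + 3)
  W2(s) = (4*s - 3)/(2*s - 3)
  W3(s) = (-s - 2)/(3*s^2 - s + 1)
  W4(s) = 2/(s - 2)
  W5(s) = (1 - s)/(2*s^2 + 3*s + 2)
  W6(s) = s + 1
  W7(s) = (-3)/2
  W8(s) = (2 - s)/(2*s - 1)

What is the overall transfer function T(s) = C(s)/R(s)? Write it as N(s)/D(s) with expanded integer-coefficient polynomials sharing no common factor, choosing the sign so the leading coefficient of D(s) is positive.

Answer: (36*s^6 - 16*s^5 - 268*s^4 + 113*s^3 + 100*s^2 + 113*s + 27)/(120*s^6 + 2*s^5 - 79*s^4 - 116*s^3 + 2*s^2 - 49*s - 6)

Working:
Step 1 - collapse the loop (W1 forward, W2 return) -> (6*s^2 - 13*s + 6)/(20*s^2 - 23*s - 3)
Step 2 - reduce the parallel group W6, W7 -> s - 1/2
Step 3 - multiply W4, W5, (W6+W7), W8 (series) -> (s - 1)/(2*s^2 + 3*s + 2)
Step 4 - reduce the parallel group [W1/(1+W1*W2)], W3, (W4*W5*(W6+W7)*W8) - this is the overall T(s), already in the required normalized form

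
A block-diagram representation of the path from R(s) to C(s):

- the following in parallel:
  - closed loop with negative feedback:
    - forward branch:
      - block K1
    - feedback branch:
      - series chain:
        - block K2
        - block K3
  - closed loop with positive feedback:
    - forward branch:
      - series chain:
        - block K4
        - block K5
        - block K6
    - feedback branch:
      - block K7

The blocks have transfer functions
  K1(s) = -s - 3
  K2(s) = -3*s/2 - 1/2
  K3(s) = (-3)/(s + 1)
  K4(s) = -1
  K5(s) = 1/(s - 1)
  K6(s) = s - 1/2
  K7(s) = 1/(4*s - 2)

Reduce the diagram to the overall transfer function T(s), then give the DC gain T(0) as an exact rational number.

Step 1: reduce the series chain K2, K3 gives (9*s + 3)/(2*s + 2)
Step 2: reduce the feedback loop with forward K1 and return (K2*K3) gives (2*s^2 + 8*s + 6)/(9*s^2 + 28*s + 7)
Step 3: series reduction of K4, K5, K6 gives (1 - 2*s)/(2*s - 2)
Step 4: close the feedback loop around (K4*K5*K6), K7 gives (2 - 4*s)/(4*s - 3)
Step 5: sum the parallel branches [K1/(1+K1*(K2*K3))], [(K4*K5*K6)/(1-(K4*K5*K6)*K7)] gives (-28*s^3 - 68*s^2 + 28*s - 4)/(36*s^3 + 85*s^2 - 56*s - 21)
Step 5 gives the overall T(s). Then T(0) = -4/(-21) = 4/21.

Answer: 4/21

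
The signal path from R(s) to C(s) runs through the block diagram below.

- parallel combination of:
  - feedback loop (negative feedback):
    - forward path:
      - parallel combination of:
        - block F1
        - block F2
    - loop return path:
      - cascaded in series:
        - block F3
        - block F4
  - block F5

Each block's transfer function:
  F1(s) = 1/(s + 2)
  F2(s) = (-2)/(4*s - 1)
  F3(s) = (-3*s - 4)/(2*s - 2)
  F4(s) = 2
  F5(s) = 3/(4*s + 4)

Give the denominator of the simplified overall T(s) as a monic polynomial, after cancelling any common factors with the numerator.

Reducing step by step:

(1) combine F1, F2 in parallel = (2*s - 5)/(4*s^2 + 7*s - 2)
(2) cascade F3, F4 = (-3*s - 4)/(s - 1)
(3) reduce the feedback loop with forward (F1+F2) and return (F3*F4) = (2*s^2 - 7*s + 5)/(4*s^3 - 3*s^2 - 2*s + 22)
(4) combine [(F1+F2)/(1+(F1+F2)*(F3*F4))], F5 in parallel = (20*s^3 - 29*s^2 - 14*s + 86)/(16*s^4 + 4*s^3 - 20*s^2 + 80*s + 88)
T(s) is the step-4 result (common factors already cancelled). Leading coefficient of the denominator: 16. Divide through by 16 for the monic polynomial.

Answer: s^4 + s^3/4 - 5*s^2/4 + 5*s + 11/2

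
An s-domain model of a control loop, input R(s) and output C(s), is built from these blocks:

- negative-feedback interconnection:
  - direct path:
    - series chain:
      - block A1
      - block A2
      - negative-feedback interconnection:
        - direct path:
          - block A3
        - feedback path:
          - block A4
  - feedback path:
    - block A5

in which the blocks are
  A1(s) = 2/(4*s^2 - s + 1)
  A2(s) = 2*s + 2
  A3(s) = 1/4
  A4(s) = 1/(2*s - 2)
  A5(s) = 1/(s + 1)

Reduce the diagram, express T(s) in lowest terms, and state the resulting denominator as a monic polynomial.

Step 1: feedback reduction of A3, A4 gives (2*s - 2)/(8*s - 7)
Step 2: multiply A1, A2, [A3/(1+A3*A4)] (series) gives (8*s^2 - 8)/(32*s^3 - 36*s^2 + 15*s - 7)
Step 3: reduce the feedback loop with forward (A1*A2*[A3/(1+A3*A4)]) and return A5 gives (8*s^2 - 8)/(32*s^3 - 36*s^2 + 23*s - 15)
The result of step 3 is T(s) in lowest terms. Its denominator has leading coefficient 32; dividing the denominator through by 32 makes it monic.

Hence the answer: s^3 - 9*s^2/8 + 23*s/32 - 15/32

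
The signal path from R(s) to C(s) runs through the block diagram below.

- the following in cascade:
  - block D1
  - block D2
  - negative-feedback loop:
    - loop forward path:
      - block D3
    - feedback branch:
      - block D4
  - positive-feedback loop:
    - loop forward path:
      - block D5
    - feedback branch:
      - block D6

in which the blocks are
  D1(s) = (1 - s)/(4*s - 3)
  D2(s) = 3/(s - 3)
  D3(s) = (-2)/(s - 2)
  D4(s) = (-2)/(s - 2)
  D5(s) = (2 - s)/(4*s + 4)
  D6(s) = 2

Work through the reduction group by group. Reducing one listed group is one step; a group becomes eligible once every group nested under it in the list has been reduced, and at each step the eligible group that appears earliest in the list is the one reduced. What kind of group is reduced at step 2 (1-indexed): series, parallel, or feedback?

The answer is feedback.

Reasoning:
Step 1 - reduce the feedback loop with forward D3 and return D4
Step 2 - apply the feedback formula to D5, D6
Step 3 - multiply D1, D2, [D3/(1+D3*D4)], [D5/(1-D5*D6)] (series)
At step 2 the group reduced is feedback.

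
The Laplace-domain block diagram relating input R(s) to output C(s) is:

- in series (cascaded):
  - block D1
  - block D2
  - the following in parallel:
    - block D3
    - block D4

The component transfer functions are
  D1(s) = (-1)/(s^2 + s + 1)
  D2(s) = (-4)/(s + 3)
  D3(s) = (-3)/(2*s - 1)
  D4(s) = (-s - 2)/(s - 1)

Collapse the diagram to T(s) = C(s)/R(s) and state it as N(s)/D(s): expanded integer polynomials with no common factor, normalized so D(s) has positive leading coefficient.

The answer is (-8*s^2 - 24*s + 20)/(2*s^5 + 5*s^4 - 3*s^3 - 2*s^2 - 5*s + 3).

Reasoning:
1. reduce the parallel group D3, D4 gives (-2*s^2 - 6*s + 5)/(2*s^2 - 3*s + 1)
2. cascade D1, D2, (D3+D4), which is the overall transfer function T(s) = C(s)/R(s) in lowest terms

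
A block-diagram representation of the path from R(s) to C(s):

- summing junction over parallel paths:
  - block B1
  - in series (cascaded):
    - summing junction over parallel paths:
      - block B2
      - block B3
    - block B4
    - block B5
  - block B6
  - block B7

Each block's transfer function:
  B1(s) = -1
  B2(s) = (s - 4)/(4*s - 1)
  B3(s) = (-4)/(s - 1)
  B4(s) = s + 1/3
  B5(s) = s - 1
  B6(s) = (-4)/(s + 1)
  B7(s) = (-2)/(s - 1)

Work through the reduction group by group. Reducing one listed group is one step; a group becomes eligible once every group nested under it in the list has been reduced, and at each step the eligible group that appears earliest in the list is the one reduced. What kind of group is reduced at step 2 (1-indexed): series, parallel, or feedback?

1. reduce the parallel group B2, B3
2. cascade (B2+B3), B4, B5
3. reduce the parallel group B1, ((B2+B3)*B4*B5), B6, B7
So the answer for step 2 is series.

Therefore the answer is series.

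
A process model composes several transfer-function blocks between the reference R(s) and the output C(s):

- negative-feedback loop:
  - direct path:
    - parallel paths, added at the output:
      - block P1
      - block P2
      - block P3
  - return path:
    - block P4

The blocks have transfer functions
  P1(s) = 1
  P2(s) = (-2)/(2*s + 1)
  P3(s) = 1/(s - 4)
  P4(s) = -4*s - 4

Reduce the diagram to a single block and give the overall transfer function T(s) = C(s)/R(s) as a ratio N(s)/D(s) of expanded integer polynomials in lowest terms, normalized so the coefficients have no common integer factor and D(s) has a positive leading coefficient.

Step 1. combine P1, P2, P3 in parallel, giving (2*s^2 - 7*s + 5)/(2*s^2 - 7*s - 4)
Step 2. reduce the feedback loop with forward (P1+P2+P3) and return P4: this yields T(s), and no further normalization is needed

Answer: (-2*s^2 + 7*s - 5)/(8*s^3 - 22*s^2 - s + 24)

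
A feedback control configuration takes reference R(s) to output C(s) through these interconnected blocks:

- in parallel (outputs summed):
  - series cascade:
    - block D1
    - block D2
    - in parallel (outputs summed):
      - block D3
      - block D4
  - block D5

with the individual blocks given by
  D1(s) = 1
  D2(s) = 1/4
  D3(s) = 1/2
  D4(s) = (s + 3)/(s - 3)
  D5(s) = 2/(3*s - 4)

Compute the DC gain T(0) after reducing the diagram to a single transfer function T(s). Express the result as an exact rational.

Step 1. sum the parallel branches D3, D4, giving (3*s + 3)/(2*s - 6)
Step 2. combine D1, D2, (D3+D4) in series, giving (3*s + 3)/(8*s - 24)
Step 3. parallel reduction of (D1*D2*(D3+D4)), D5, giving (9*s^2 + 13*s - 60)/(24*s^2 - 104*s + 96)
The step-3 result is T(s). Setting s = 0: T(0) = -60/96 = -5/8.

Final answer: -5/8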